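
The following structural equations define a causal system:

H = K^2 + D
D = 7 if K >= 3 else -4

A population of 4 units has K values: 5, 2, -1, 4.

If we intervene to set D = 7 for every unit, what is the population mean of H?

18.5

The intervention sets D=7 in all 4 units regardless of K. Recomputing H per unit gives 32, 11, 8, 23; average 18.5.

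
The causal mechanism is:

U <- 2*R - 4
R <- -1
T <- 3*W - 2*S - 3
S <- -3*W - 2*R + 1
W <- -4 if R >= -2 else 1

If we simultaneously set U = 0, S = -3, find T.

Setting U = 0, S = -3 by intervention discards those variables' equations.
W = -4 if R >= -2 else 1  [with R=-1]  = -4
T = 3*W - 2*S - 3  [with W=-4, S=-3]  = -9

-9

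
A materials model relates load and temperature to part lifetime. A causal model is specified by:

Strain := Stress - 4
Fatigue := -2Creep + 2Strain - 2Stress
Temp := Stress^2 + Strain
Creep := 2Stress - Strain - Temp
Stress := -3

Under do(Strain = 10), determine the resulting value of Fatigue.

96

do(Strain=10) replaces the equation Strain := Stress - 4 with the constant Strain = 10.
Temp = Stress^2 + Strain  [with Stress=-3, Strain=10]  = 19
Creep = 2Stress - Strain - Temp  [with Stress=-3, Strain=10, Temp=19]  = -35
Fatigue = -2Creep + 2Strain - 2Stress  [with Creep=-35, Strain=10, Stress=-3]  = 96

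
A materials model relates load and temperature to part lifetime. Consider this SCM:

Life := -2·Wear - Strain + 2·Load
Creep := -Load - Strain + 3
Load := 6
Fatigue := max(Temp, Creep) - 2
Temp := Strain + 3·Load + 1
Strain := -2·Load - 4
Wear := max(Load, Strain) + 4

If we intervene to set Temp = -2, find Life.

The intervention breaks the incoming arrows to Temp: Temp := Strain + 3·Load + 1 no longer applies, and Temp = -2.
Life is not downstream of the intervention, so its value is determined by the original equations.
Strain = -2·Load - 4  [with Load=6]  = -16
Wear = max(Load, Strain) + 4  [with Load=6, Strain=-16]  = 10
Life = -2·Wear - Strain + 2·Load  [with Wear=10, Strain=-16, Load=6]  = 8

8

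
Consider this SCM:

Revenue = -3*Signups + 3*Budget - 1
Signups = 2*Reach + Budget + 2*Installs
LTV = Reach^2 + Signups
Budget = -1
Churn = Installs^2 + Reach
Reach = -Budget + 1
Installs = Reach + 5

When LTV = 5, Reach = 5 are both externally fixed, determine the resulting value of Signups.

Under do(LTV = 5, Reach = 5), each intervened variable's structural equation is replaced by its fixed value.
Installs = Reach + 5  [with Reach=5]  = 10
Signups = 2*Reach + Budget + 2*Installs  [with Reach=5, Budget=-1, Installs=10]  = 29

29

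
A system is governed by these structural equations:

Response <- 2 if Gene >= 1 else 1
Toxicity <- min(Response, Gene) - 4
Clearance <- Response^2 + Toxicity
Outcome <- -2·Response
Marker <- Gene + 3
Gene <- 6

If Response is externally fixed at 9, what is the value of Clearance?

do(Response=9) replaces the equation Response <- 2 if Gene >= 1 else 1 with the constant Response = 9.
Toxicity = min(Response, Gene) - 4  [with Response=9, Gene=6]  = 2
Clearance = Response^2 + Toxicity  [with Response=9, Toxicity=2]  = 83

83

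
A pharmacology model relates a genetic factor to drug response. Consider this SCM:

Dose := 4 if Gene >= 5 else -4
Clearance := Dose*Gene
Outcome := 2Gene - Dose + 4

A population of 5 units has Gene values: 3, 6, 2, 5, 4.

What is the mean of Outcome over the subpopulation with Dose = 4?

11

Observing Dose=4 restricts to units where Dose's equation naturally yields 4: Gene ∈ {6, 5}. In that subpopulation Outcome = 12, 10, mean 11.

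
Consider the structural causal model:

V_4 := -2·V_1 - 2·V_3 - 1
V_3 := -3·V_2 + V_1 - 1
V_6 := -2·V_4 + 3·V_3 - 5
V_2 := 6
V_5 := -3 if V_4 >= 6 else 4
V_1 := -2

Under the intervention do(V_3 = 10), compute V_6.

The intervention breaks the incoming arrows to V_3: V_3 := -3·V_2 + V_1 - 1 no longer applies, and V_3 = 10.
V_4 = -2·V_1 - 2·V_3 - 1  [with V_1=-2, V_3=10]  = -17
V_6 = -2·V_4 + 3·V_3 - 5  [with V_4=-17, V_3=10]  = 59

59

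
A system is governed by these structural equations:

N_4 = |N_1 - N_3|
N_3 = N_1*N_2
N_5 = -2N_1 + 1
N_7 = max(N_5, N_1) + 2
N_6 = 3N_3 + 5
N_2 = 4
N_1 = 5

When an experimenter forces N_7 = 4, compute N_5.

-9

The intervention breaks the incoming arrows to N_7: N_7 = max(N_5, N_1) + 2 no longer applies, and N_7 = 4.
N_5 is not downstream of the intervention, so its value is determined by the original equations.
N_5 = -2N_1 + 1  [with N_1=5]  = -9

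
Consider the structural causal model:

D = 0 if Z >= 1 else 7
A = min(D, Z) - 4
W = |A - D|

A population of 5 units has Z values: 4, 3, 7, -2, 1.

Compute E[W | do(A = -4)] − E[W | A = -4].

1.4

do(A=-4) breaks A's dependence on Z. With A=-4 fixed, W across the units is 4, 4, 4, 11, 4, mean 5.4.
Observing A=-4 restricts to units where A's equation naturally yields -4: Z ∈ {4, 3, 7, 1}. In that subpopulation W = 4, 4, 4, 4, mean 4.
Difference = 5.4 − 4 = 1.4.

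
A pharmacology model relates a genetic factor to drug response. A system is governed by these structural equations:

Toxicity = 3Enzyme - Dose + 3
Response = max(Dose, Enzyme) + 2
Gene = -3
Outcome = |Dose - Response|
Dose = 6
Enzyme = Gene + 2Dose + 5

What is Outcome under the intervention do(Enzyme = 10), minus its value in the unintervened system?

The intervention breaks the incoming arrows to Enzyme: Enzyme = Gene + 2Dose + 5 no longer applies, and Enzyme = 10.
Response = max(Dose, Enzyme) + 2  [with Dose=6, Enzyme=10]  = 12
Outcome = |Dose - Response|  [with Dose=6, Response=12]  = 6
Without intervention: Enzyme = Gene + 2Dose + 5  [with Gene=-3, Dose=6]  = 14; Response = max(Dose, Enzyme) + 2  [with Dose=6, Enzyme=14]  = 16; Outcome = |Dose - Response|  [with Dose=6, Response=16]  = 10.
Change = 6 − 10 = -4.

-4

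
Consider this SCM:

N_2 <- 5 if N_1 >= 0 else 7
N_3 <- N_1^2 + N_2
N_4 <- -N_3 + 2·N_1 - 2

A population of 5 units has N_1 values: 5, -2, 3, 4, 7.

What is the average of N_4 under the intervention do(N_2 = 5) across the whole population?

The intervention sets N_2=5 in all 5 units regardless of N_1. Recomputing N_4 per unit gives -22, -15, -10, -15, -42; average -20.8.

-20.8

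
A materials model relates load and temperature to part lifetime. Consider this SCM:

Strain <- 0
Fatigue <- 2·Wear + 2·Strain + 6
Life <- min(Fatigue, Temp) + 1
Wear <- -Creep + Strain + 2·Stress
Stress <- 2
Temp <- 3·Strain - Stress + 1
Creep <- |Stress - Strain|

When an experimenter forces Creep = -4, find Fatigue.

22

Under do(Creep=-4), the mechanism Creep <- |Stress - Strain| is discarded; Creep is fixed at -4.
Wear = -Creep + Strain + 2·Stress  [with Creep=-4, Strain=0, Stress=2]  = 8
Fatigue = 2·Wear + 2·Strain + 6  [with Wear=8, Strain=0]  = 22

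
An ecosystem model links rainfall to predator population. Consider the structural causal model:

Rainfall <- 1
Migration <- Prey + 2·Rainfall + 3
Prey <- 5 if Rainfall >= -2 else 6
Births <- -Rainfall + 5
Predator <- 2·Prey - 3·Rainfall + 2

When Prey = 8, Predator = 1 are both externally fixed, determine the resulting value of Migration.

Under do(Prey = 8, Predator = 1), each intervened variable's structural equation is replaced by its fixed value.
Migration = Prey + 2·Rainfall + 3  [with Prey=8, Rainfall=1]  = 13

13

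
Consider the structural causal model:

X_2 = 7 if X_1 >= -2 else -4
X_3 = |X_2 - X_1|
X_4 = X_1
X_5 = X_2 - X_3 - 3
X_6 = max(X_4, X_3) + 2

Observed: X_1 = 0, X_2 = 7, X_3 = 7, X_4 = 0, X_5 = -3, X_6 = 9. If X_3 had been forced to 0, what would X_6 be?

2

The intervention breaks the incoming arrows to X_3: X_3 = |X_2 - X_1| no longer applies, and X_3 = 0.
X_4 = X_1  [with X_1=0]  = 0
X_6 = max(X_4, X_3) + 2  [with X_4=0, X_3=0]  = 2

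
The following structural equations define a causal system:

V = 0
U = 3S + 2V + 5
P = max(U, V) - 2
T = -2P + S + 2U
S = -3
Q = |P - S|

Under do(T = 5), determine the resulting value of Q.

The intervention breaks the incoming arrows to T: T = -2P + S + 2U no longer applies, and T = 5.
Since Q is not a descendant of the intervened variable, it is unaffected.
U = 3S + 2V + 5  [with S=-3, V=0]  = -4
P = max(U, V) - 2  [with U=-4, V=0]  = -2
Q = |P - S|  [with P=-2, S=-3]  = 1

1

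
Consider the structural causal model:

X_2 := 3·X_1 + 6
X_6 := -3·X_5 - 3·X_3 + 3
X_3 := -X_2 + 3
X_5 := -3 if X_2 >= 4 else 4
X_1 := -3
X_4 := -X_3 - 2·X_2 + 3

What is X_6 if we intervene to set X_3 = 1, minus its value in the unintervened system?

The intervention breaks the incoming arrows to X_3: X_3 := -X_2 + 3 no longer applies, and X_3 = 1.
X_2 = 3·X_1 + 6  [with X_1=-3]  = -3
X_5 = -3 if X_2 >= 4 else 4  [with X_2=-3]  = 4
X_6 = -3·X_5 - 3·X_3 + 3  [with X_5=4, X_3=1]  = -12
Without intervention: X_2 = 3·X_1 + 6  [with X_1=-3]  = -3; X_3 = -X_2 + 3  [with X_2=-3]  = 6; X_5 = -3 if X_2 >= 4 else 4  [with X_2=-3]  = 4; X_6 = -3·X_5 - 3·X_3 + 3  [with X_5=4, X_3=6]  = -27.
Change = -12 − (-27) = 15.

15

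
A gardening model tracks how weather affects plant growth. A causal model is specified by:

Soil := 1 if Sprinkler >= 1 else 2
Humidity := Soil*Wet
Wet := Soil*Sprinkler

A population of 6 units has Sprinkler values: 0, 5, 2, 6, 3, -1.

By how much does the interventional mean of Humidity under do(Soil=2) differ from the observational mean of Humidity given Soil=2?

12

The intervention sets Soil=2 in all 6 units regardless of Sprinkler. Recomputing Humidity per unit gives 0, 20, 8, 24, 12, -4; average 10.
E[Humidity|Soil=2] averages over only the 2 units with Soil=2 (Sprinkler = 0, -1): Humidity = 0, -4, mean -2.
Difference = 10 − (-2) = 12.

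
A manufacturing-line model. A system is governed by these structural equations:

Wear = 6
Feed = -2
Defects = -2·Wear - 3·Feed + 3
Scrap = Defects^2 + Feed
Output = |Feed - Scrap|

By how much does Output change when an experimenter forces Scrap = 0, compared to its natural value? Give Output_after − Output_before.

Intervening sets Scrap = 0 and removes its equation (Scrap = Defects^2 + Feed).
Output = |Feed - Scrap|  [with Feed=-2, Scrap=0]  = 2
Without intervention: Defects = -2·Wear - 3·Feed + 3  [with Wear=6, Feed=-2]  = -3; Scrap = Defects^2 + Feed  [with Defects=-3, Feed=-2]  = 7; Output = |Feed - Scrap|  [with Feed=-2, Scrap=7]  = 9.
Change = 2 − 9 = -7.

-7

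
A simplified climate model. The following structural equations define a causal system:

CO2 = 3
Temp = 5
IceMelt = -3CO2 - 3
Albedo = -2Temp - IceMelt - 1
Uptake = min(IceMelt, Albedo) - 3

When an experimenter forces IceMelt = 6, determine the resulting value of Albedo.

The intervention breaks the incoming arrows to IceMelt: IceMelt = -3CO2 - 3 no longer applies, and IceMelt = 6.
Albedo = -2Temp - IceMelt - 1  [with Temp=5, IceMelt=6]  = -17

-17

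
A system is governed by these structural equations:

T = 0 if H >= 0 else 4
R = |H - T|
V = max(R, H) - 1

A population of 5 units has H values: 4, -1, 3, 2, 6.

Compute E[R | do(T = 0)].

Every unit gets T=0 under the intervention. R values become 4, 1, 3, 2, 6; E[R|do(T=0)] = 3.2.

3.2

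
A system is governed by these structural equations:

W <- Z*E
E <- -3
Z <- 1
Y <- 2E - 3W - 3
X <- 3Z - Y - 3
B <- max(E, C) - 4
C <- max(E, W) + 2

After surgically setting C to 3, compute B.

The intervention breaks the incoming arrows to C: C <- max(E, W) + 2 no longer applies, and C = 3.
B = max(E, C) - 4  [with E=-3, C=3]  = -1

-1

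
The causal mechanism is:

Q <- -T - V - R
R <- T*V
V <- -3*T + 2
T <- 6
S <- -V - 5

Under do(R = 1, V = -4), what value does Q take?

The joint intervention fixes R = 1, V = -4, removing each variable's own equation.
Q = -T - V - R  [with T=6, V=-4, R=1]  = -3

-3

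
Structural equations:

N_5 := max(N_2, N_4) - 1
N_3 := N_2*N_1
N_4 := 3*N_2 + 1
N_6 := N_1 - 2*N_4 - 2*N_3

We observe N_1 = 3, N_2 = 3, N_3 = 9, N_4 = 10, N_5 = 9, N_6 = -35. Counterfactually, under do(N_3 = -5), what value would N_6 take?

-7

The intervention breaks the incoming arrows to N_3: N_3 := N_2*N_1 no longer applies, and N_3 = -5.
N_4 = 3*N_2 + 1  [with N_2=3]  = 10
N_6 = N_1 - 2*N_4 - 2*N_3  [with N_1=3, N_4=10, N_3=-5]  = -7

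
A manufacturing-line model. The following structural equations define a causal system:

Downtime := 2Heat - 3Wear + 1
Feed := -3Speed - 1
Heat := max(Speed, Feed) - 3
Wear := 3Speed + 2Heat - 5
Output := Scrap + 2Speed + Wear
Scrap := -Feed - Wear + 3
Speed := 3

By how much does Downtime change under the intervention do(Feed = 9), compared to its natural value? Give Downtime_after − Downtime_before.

-24

Under do(Feed=9), the mechanism Feed := -3Speed - 1 is discarded; Feed is fixed at 9.
Heat = max(Speed, Feed) - 3  [with Speed=3, Feed=9]  = 6
Wear = 3Speed + 2Heat - 5  [with Speed=3, Heat=6]  = 16
Downtime = 2Heat - 3Wear + 1  [with Heat=6, Wear=16]  = -35
Without intervention: Feed = -3Speed - 1  [with Speed=3]  = -10; Heat = max(Speed, Feed) - 3  [with Speed=3, Feed=-10]  = 0; Wear = 3Speed + 2Heat - 5  [with Speed=3, Heat=0]  = 4; Downtime = 2Heat - 3Wear + 1  [with Heat=0, Wear=4]  = -11.
Change = -35 − (-11) = -24.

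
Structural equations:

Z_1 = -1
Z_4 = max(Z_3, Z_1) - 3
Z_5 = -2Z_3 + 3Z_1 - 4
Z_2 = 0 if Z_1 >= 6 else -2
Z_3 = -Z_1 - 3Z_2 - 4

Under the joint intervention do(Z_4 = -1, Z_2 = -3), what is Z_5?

The joint intervention fixes Z_4 = -1, Z_2 = -3, removing each variable's own equation.
Z_3 = -Z_1 - 3Z_2 - 4  [with Z_1=-1, Z_2=-3]  = 6
Z_5 = -2Z_3 + 3Z_1 - 4  [with Z_3=6, Z_1=-1]  = -19

-19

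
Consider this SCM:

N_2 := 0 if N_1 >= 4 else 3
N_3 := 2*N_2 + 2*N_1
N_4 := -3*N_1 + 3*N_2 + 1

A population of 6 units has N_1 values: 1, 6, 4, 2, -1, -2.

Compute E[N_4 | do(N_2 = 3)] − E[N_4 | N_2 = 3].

do(N_2=3) breaks N_2's dependence on N_1. With N_2=3 fixed, N_4 across the units is 7, -8, -2, 4, 13, 16, mean 5.
Observing N_2=3 restricts to units where N_2's equation naturally yields 3: N_1 ∈ {1, 2, -1, -2}. In that subpopulation N_4 = 7, 4, 13, 16, mean 10.
Difference = 5 − 10 = -5.

-5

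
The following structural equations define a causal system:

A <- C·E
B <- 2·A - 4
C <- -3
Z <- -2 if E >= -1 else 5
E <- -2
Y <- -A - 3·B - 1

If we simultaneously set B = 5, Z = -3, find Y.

-22

Setting B = 5, Z = -3 by intervention discards those variables' equations.
A = C·E  [with C=-3, E=-2]  = 6
Y = -A - 3·B - 1  [with A=6, B=5]  = -22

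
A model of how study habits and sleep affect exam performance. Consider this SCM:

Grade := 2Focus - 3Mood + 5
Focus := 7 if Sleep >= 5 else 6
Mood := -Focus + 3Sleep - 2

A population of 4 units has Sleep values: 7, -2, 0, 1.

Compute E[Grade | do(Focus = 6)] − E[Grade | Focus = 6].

The intervention sets Focus=6 in all 4 units regardless of Sleep. Recomputing Grade per unit gives -22, 59, 41, 32; average 27.5.
Observing Focus=6 restricts to units where Focus's equation naturally yields 6: Sleep ∈ {-2, 0, 1}. In that subpopulation Grade = 59, 41, 32, mean 44.
Difference = 27.5 − 44 = -16.5.

-16.5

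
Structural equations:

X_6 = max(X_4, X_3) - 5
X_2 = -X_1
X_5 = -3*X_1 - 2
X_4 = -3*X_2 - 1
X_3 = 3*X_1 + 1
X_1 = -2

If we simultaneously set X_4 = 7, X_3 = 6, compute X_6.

The joint intervention fixes X_4 = 7, X_3 = 6, removing each variable's own equation.
X_6 = max(X_4, X_3) - 5  [with X_4=7, X_3=6]  = 2

2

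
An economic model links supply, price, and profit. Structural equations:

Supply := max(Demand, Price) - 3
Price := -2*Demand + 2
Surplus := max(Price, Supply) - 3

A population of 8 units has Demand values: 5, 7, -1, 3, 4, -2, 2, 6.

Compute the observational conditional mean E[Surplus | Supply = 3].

1.5

E[Surplus|Supply=3] averages over only the 2 units with Supply=3 (Demand = -2, 6): Surplus = 3, 0, mean 1.5.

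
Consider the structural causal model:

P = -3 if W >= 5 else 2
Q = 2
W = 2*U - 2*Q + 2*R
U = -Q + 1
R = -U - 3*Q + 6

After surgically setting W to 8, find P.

Intervening sets W = 8 and removes its equation (W = 2*U - 2*Q + 2*R).
P = -3 if W >= 5 else 2  [with W=8]  = -3

-3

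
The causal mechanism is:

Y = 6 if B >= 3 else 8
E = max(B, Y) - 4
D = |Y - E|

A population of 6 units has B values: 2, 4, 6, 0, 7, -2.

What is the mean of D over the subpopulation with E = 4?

4

Conditioning on E=4 selects the 3 unit(s) with B ∈ {2, 0, -2}. Their D values: 4, 4, 4. Mean = 4.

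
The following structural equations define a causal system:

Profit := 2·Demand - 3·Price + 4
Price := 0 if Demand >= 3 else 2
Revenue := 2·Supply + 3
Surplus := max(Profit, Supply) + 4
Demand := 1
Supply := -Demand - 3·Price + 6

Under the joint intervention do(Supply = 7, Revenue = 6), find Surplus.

11

Setting Supply = 7, Revenue = 6 by intervention discards those variables' equations.
Price = 0 if Demand >= 3 else 2  [with Demand=1]  = 2
Profit = 2·Demand - 3·Price + 4  [with Demand=1, Price=2]  = 0
Surplus = max(Profit, Supply) + 4  [with Profit=0, Supply=7]  = 11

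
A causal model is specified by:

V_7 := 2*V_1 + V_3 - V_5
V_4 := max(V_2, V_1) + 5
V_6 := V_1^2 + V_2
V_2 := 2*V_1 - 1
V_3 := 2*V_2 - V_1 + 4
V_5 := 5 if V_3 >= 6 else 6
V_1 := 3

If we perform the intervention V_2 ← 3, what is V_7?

Under do(V_2=3), the mechanism V_2 := 2*V_1 - 1 is discarded; V_2 is fixed at 3.
V_3 = 2*V_2 - V_1 + 4  [with V_2=3, V_1=3]  = 7
V_5 = 5 if V_3 >= 6 else 6  [with V_3=7]  = 5
V_7 = 2*V_1 + V_3 - V_5  [with V_1=3, V_3=7, V_5=5]  = 8

8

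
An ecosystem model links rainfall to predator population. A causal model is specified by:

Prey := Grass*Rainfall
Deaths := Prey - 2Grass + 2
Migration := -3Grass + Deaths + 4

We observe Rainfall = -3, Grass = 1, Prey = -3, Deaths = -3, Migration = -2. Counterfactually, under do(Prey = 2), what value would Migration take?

3

do(Prey=2) replaces the equation Prey := Grass*Rainfall with the constant Prey = 2.
Deaths = Prey - 2Grass + 2  [with Prey=2, Grass=1]  = 2
Migration = -3Grass + Deaths + 4  [with Grass=1, Deaths=2]  = 3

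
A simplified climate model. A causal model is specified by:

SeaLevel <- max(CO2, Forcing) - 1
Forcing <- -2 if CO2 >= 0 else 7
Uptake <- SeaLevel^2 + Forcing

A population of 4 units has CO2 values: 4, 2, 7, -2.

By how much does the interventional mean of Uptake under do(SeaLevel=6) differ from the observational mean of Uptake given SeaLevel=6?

-2.25

do(SeaLevel=6) breaks SeaLevel's dependence on CO2. With SeaLevel=6 fixed, Uptake across the units is 34, 34, 34, 43, mean 36.25.
Observing SeaLevel=6 restricts to units where SeaLevel's equation naturally yields 6: CO2 ∈ {7, -2}. In that subpopulation Uptake = 34, 43, mean 38.5.
Difference = 36.25 − 38.5 = -2.25.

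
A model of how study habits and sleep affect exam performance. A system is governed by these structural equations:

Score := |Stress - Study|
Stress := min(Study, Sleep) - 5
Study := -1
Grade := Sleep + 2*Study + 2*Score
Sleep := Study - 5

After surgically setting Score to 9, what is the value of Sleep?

The intervention breaks the incoming arrows to Score: Score := |Stress - Study| no longer applies, and Score = 9.
Since Sleep is not a descendant of the intervened variable, it is unaffected.
Sleep = Study - 5  [with Study=-1]  = -6

-6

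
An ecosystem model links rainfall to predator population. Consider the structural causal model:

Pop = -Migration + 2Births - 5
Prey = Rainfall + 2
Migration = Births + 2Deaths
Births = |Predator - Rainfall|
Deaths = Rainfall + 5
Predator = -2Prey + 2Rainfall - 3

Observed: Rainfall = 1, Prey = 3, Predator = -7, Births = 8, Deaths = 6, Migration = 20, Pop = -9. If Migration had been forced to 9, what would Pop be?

Intervening sets Migration = 9 and removes its equation (Migration = Births + 2Deaths).
Prey = Rainfall + 2  [with Rainfall=1]  = 3
Predator = -2Prey + 2Rainfall - 3  [with Prey=3, Rainfall=1]  = -7
Births = |Predator - Rainfall|  [with Predator=-7, Rainfall=1]  = 8
Pop = -Migration + 2Births - 5  [with Migration=9, Births=8]  = 2

2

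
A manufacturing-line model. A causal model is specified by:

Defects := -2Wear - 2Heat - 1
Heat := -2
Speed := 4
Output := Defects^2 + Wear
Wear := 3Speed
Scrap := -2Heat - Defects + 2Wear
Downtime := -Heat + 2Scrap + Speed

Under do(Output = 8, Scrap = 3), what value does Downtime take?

12

Setting Output = 8, Scrap = 3 by intervention discards those variables' equations.
Downtime = -Heat + 2Scrap + Speed  [with Heat=-2, Scrap=3, Speed=4]  = 12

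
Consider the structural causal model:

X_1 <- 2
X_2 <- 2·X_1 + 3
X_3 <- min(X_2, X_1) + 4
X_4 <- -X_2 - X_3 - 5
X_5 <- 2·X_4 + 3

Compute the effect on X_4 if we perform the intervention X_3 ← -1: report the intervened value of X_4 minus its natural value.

The intervention breaks the incoming arrows to X_3: X_3 <- min(X_2, X_1) + 4 no longer applies, and X_3 = -1.
X_2 = 2·X_1 + 3  [with X_1=2]  = 7
X_4 = -X_2 - X_3 - 5  [with X_2=7, X_3=-1]  = -11
Without intervention: X_2 = 2·X_1 + 3  [with X_1=2]  = 7; X_3 = min(X_2, X_1) + 4  [with X_2=7, X_1=2]  = 6; X_4 = -X_2 - X_3 - 5  [with X_2=7, X_3=6]  = -18.
Change = -11 − (-18) = 7.

7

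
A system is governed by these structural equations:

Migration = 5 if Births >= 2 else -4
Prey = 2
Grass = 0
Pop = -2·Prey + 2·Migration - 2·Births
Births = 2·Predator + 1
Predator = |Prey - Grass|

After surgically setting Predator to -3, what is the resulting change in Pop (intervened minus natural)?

The intervention breaks the incoming arrows to Predator: Predator = |Prey - Grass| no longer applies, and Predator = -3.
Births = 2·Predator + 1  [with Predator=-3]  = -5
Migration = 5 if Births >= 2 else -4  [with Births=-5]  = -4
Pop = -2·Prey + 2·Migration - 2·Births  [with Prey=2, Migration=-4, Births=-5]  = -2
Without intervention: Predator = |Prey - Grass|  [with Prey=2, Grass=0]  = 2; Births = 2·Predator + 1  [with Predator=2]  = 5; Migration = 5 if Births >= 2 else -4  [with Births=5]  = 5; Pop = -2·Prey + 2·Migration - 2·Births  [with Prey=2, Migration=5, Births=5]  = -4.
Change = -2 − (-4) = 2.

2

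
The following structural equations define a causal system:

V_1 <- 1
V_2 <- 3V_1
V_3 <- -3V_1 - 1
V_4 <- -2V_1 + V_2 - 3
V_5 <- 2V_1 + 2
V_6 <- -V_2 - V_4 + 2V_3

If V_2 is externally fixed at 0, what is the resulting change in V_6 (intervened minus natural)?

6

Under do(V_2=0), the mechanism V_2 <- 3V_1 is discarded; V_2 is fixed at 0.
V_3 = -3V_1 - 1  [with V_1=1]  = -4
V_4 = -2V_1 + V_2 - 3  [with V_1=1, V_2=0]  = -5
V_6 = -V_2 - V_4 + 2V_3  [with V_2=0, V_4=-5, V_3=-4]  = -3
Without intervention: V_2 = 3V_1  [with V_1=1]  = 3; V_3 = -3V_1 - 1  [with V_1=1]  = -4; V_4 = -2V_1 + V_2 - 3  [with V_1=1, V_2=3]  = -2; V_6 = -V_2 - V_4 + 2V_3  [with V_2=3, V_4=-2, V_3=-4]  = -9.
Change = -3 − (-9) = 6.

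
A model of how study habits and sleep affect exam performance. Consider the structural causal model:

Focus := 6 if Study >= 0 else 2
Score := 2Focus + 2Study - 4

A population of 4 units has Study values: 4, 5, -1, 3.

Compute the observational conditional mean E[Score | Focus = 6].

Observing Focus=6 restricts to units where Focus's equation naturally yields 6: Study ∈ {4, 5, 3}. In that subpopulation Score = 16, 18, 14, mean 16.

16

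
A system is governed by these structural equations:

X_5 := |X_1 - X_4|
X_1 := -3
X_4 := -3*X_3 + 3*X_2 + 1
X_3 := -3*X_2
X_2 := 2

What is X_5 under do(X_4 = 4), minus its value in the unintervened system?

-21

Intervening sets X_4 = 4 and removes its equation (X_4 := -3*X_3 + 3*X_2 + 1).
X_5 = |X_1 - X_4|  [with X_1=-3, X_4=4]  = 7
Without intervention: X_3 = -3*X_2  [with X_2=2]  = -6; X_4 = -3*X_3 + 3*X_2 + 1  [with X_3=-6, X_2=2]  = 25; X_5 = |X_1 - X_4|  [with X_1=-3, X_4=25]  = 28.
Change = 7 − 28 = -21.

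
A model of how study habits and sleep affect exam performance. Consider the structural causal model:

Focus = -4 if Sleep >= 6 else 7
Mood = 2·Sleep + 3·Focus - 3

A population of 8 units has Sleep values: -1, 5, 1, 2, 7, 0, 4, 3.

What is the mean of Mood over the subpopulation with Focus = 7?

22

Observing Focus=7 restricts to units where Focus's equation naturally yields 7: Sleep ∈ {-1, 5, 1, 2, 0, 4, 3}. In that subpopulation Mood = 16, 28, 20, 22, 18, 26, 24, mean 22.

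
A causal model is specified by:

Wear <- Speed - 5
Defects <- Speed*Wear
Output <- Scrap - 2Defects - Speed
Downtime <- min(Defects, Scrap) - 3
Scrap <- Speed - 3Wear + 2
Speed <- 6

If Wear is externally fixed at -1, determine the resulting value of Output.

do(Wear=-1) replaces the equation Wear <- Speed - 5 with the constant Wear = -1.
Defects = Speed*Wear  [with Speed=6, Wear=-1]  = -6
Scrap = Speed - 3Wear + 2  [with Speed=6, Wear=-1]  = 11
Output = Scrap - 2Defects - Speed  [with Scrap=11, Defects=-6, Speed=6]  = 17

17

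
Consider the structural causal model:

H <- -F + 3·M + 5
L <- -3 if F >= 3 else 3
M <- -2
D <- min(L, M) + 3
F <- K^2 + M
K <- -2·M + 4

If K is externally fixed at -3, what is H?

-8

do(K=-3) replaces the equation K <- -2·M + 4 with the constant K = -3.
F = K^2 + M  [with K=-3, M=-2]  = 7
H = -F + 3·M + 5  [with F=7, M=-2]  = -8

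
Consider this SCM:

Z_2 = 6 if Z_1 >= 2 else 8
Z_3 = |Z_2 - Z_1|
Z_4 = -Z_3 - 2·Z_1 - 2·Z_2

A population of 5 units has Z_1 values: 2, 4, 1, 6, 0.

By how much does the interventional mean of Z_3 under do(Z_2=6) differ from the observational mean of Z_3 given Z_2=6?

1.4

Under do(Z_2=6), Z_2's equation is replaced by Z_2=6 for every unit. Per-unit Z_3: 4, 2, 5, 0, 6. Mean = 3.4.
E[Z_3|Z_2=6] averages over only the 3 units with Z_2=6 (Z_1 = 2, 4, 6): Z_3 = 4, 2, 0, mean 2.
Difference = 3.4 − 2 = 1.4.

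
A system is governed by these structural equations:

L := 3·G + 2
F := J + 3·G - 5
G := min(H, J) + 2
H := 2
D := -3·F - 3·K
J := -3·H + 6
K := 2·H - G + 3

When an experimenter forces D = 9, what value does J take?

Under do(D=9), the mechanism D := -3·F - 3·K is discarded; D is fixed at 9.
J is not downstream of the intervention, so its value is determined by the original equations.
J = -3·H + 6  [with H=2]  = 0

0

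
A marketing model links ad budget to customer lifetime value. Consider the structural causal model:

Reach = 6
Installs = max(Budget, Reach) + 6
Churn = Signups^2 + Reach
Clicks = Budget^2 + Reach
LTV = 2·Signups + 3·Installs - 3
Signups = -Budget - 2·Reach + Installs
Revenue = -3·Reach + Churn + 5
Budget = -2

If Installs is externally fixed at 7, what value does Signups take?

-3

Intervening sets Installs = 7 and removes its equation (Installs = max(Budget, Reach) + 6).
Signups = -Budget - 2·Reach + Installs  [with Budget=-2, Reach=6, Installs=7]  = -3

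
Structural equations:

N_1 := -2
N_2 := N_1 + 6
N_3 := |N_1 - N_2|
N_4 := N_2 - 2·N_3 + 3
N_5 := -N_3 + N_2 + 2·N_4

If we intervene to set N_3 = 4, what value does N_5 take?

do(N_3=4) replaces the equation N_3 := |N_1 - N_2| with the constant N_3 = 4.
N_2 = N_1 + 6  [with N_1=-2]  = 4
N_4 = N_2 - 2·N_3 + 3  [with N_2=4, N_3=4]  = -1
N_5 = -N_3 + N_2 + 2·N_4  [with N_3=4, N_2=4, N_4=-1]  = -2

-2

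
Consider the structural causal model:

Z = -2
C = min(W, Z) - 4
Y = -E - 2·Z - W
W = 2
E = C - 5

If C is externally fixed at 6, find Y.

1

do(C=6) replaces the equation C = min(W, Z) - 4 with the constant C = 6.
E = C - 5  [with C=6]  = 1
Y = -E - 2·Z - W  [with E=1, Z=-2, W=2]  = 1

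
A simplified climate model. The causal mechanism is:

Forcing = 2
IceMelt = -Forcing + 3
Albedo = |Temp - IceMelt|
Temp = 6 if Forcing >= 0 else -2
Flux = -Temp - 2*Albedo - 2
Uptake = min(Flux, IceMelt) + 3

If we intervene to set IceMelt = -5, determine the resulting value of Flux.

do(IceMelt=-5) replaces the equation IceMelt = -Forcing + 3 with the constant IceMelt = -5.
Temp = 6 if Forcing >= 0 else -2  [with Forcing=2]  = 6
Albedo = |Temp - IceMelt|  [with Temp=6, IceMelt=-5]  = 11
Flux = -Temp - 2*Albedo - 2  [with Temp=6, Albedo=11]  = -30

-30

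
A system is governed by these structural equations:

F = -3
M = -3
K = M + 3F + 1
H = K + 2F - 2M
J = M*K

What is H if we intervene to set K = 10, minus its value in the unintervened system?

21

The intervention breaks the incoming arrows to K: K = M + 3F + 1 no longer applies, and K = 10.
H = K + 2F - 2M  [with K=10, F=-3, M=-3]  = 10
Without intervention: K = M + 3F + 1  [with M=-3, F=-3]  = -11; H = K + 2F - 2M  [with K=-11, F=-3, M=-3]  = -11.
Change = 10 − (-11) = 21.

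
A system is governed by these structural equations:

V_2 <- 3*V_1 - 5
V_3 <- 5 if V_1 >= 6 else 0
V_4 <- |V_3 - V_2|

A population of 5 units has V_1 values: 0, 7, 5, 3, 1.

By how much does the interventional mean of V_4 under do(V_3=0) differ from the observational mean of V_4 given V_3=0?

The intervention sets V_3=0 in all 5 units regardless of V_1. Recomputing V_4 per unit gives 5, 16, 10, 4, 2; average 7.4.
Observing V_3=0 restricts to units where V_3's equation naturally yields 0: V_1 ∈ {0, 5, 3, 1}. In that subpopulation V_4 = 5, 10, 4, 2, mean 5.25.
Difference = 7.4 − 5.25 = 2.15.

2.15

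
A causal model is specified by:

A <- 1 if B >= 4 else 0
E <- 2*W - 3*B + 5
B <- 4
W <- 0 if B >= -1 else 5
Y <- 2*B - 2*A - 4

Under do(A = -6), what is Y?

16

The intervention breaks the incoming arrows to A: A <- 1 if B >= 4 else 0 no longer applies, and A = -6.
Y = 2*B - 2*A - 4  [with B=4, A=-6]  = 16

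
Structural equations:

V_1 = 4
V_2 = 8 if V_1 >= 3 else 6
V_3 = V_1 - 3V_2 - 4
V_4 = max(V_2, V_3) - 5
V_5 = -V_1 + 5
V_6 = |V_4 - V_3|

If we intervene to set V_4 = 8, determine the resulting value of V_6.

Under do(V_4=8), the mechanism V_4 = max(V_2, V_3) - 5 is discarded; V_4 is fixed at 8.
V_2 = 8 if V_1 >= 3 else 6  [with V_1=4]  = 8
V_3 = V_1 - 3V_2 - 4  [with V_1=4, V_2=8]  = -24
V_6 = |V_4 - V_3|  [with V_4=8, V_3=-24]  = 32

32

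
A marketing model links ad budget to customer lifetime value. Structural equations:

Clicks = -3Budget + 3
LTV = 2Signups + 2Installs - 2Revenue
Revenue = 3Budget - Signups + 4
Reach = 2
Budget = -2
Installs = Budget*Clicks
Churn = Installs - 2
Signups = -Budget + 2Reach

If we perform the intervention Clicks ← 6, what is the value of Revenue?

The intervention breaks the incoming arrows to Clicks: Clicks = -3Budget + 3 no longer applies, and Clicks = 6.
Revenue is not downstream of the intervention, so its value is determined by the original equations.
Signups = -Budget + 2Reach  [with Budget=-2, Reach=2]  = 6
Revenue = 3Budget - Signups + 4  [with Budget=-2, Signups=6]  = -8

-8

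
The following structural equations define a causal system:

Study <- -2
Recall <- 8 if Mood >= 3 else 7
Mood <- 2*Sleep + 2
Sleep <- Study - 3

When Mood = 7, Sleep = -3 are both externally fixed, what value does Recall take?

8

The joint intervention fixes Mood = 7, Sleep = -3, removing each variable's own equation.
Recall = 8 if Mood >= 3 else 7  [with Mood=7]  = 8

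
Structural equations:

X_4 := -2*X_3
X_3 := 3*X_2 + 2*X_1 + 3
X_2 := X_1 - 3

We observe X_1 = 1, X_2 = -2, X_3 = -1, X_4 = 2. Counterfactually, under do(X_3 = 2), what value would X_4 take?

The intervention breaks the incoming arrows to X_3: X_3 := 3*X_2 + 2*X_1 + 3 no longer applies, and X_3 = 2.
X_4 = -2*X_3  [with X_3=2]  = -4

-4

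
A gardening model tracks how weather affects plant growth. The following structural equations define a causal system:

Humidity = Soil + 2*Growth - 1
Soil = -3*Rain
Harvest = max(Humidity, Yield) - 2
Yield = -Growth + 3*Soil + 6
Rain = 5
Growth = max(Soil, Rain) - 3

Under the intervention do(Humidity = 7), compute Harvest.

5

Under do(Humidity=7), the mechanism Humidity = Soil + 2*Growth - 1 is discarded; Humidity is fixed at 7.
Soil = -3*Rain  [with Rain=5]  = -15
Growth = max(Soil, Rain) - 3  [with Soil=-15, Rain=5]  = 2
Yield = -Growth + 3*Soil + 6  [with Growth=2, Soil=-15]  = -41
Harvest = max(Humidity, Yield) - 2  [with Humidity=7, Yield=-41]  = 5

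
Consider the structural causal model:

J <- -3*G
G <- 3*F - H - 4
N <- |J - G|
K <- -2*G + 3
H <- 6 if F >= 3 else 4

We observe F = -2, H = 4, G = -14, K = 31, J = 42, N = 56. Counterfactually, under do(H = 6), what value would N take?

64

Under do(H=6), the mechanism H <- 6 if F >= 3 else 4 is discarded; H is fixed at 6.
G = 3*F - H - 4  [with F=-2, H=6]  = -16
J = -3*G  [with G=-16]  = 48
N = |J - G|  [with J=48, G=-16]  = 64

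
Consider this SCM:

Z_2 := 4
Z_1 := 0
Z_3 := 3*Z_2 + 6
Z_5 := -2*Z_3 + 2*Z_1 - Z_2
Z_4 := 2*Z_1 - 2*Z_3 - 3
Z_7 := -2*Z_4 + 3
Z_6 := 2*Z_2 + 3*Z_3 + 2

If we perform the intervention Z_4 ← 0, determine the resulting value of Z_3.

18

Under do(Z_4=0), the mechanism Z_4 := 2*Z_1 - 2*Z_3 - 3 is discarded; Z_4 is fixed at 0.
Since Z_3 is not a descendant of the intervened variable, it is unaffected.
Z_3 = 3*Z_2 + 6  [with Z_2=4]  = 18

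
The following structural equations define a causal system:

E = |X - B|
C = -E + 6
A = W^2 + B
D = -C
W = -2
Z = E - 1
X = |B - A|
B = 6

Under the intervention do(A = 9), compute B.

Under do(A=9), the mechanism A = W^2 + B is discarded; A is fixed at 9.
Since B is not a descendant of the intervened variable, it is unaffected.

6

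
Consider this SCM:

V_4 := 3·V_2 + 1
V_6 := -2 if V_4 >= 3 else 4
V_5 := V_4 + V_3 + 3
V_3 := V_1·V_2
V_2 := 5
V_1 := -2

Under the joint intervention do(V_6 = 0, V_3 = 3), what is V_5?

Under do(V_6 = 0, V_3 = 3), each intervened variable's structural equation is replaced by its fixed value.
V_4 = 3·V_2 + 1  [with V_2=5]  = 16
V_5 = V_4 + V_3 + 3  [with V_4=16, V_3=3]  = 22

22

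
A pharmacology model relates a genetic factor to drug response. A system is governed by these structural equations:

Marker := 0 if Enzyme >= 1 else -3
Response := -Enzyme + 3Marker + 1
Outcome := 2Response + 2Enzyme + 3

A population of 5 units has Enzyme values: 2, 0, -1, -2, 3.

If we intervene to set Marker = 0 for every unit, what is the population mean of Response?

0.6

do(Marker=0) breaks Marker's dependence on Enzyme. With Marker=0 fixed, Response across the units is -1, 1, 2, 3, -2, mean 0.6.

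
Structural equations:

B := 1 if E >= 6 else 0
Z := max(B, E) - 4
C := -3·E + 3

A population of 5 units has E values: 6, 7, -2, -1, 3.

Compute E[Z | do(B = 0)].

do(B=0) breaks B's dependence on E. With B=0 fixed, Z across the units is 2, 3, -4, -4, -1, mean -0.8.

-0.8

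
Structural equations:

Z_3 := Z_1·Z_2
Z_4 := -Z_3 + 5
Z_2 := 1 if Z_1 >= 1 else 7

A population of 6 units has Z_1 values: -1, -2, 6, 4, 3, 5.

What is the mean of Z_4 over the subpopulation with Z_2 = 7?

Observing Z_2=7 restricts to units where Z_2's equation naturally yields 7: Z_1 ∈ {-1, -2}. In that subpopulation Z_4 = 12, 19, mean 15.5.

15.5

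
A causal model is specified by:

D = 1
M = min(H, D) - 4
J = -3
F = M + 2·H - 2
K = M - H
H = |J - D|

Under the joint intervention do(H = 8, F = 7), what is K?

-11

Setting H = 8, F = 7 by intervention discards those variables' equations.
M = min(H, D) - 4  [with H=8, D=1]  = -3
K = M - H  [with M=-3, H=8]  = -11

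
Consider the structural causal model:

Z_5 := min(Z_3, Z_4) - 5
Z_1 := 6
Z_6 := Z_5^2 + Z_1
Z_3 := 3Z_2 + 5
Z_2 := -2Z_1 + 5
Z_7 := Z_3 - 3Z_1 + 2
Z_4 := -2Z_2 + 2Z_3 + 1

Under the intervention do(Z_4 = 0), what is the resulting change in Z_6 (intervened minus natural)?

-43

Under do(Z_4=0), the mechanism Z_4 := -2Z_2 + 2Z_3 + 1 is discarded; Z_4 is fixed at 0.
Z_2 = -2Z_1 + 5  [with Z_1=6]  = -7
Z_3 = 3Z_2 + 5  [with Z_2=-7]  = -16
Z_5 = min(Z_3, Z_4) - 5  [with Z_3=-16, Z_4=0]  = -21
Z_6 = Z_5^2 + Z_1  [with Z_5=-21, Z_1=6]  = 447
Without intervention: Z_2 = -2Z_1 + 5  [with Z_1=6]  = -7; Z_3 = 3Z_2 + 5  [with Z_2=-7]  = -16; Z_4 = -2Z_2 + 2Z_3 + 1  [with Z_2=-7, Z_3=-16]  = -17; Z_5 = min(Z_3, Z_4) - 5  [with Z_3=-16, Z_4=-17]  = -22; Z_6 = Z_5^2 + Z_1  [with Z_5=-22, Z_1=6]  = 490.
Change = 447 − 490 = -43.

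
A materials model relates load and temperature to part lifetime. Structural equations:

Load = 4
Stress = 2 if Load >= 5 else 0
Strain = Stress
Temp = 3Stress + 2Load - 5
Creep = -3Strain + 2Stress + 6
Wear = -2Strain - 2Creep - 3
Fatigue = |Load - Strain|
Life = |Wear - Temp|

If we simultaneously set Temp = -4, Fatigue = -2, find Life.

11

Setting Temp = -4, Fatigue = -2 by intervention discards those variables' equations.
Stress = 2 if Load >= 5 else 0  [with Load=4]  = 0
Strain = Stress  [with Stress=0]  = 0
Creep = -3Strain + 2Stress + 6  [with Strain=0, Stress=0]  = 6
Wear = -2Strain - 2Creep - 3  [with Strain=0, Creep=6]  = -15
Life = |Wear - Temp|  [with Wear=-15, Temp=-4]  = 11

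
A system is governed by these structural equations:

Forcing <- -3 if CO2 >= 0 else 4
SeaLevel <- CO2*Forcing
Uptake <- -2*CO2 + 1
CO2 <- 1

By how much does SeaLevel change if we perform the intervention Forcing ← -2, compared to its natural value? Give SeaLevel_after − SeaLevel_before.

The intervention breaks the incoming arrows to Forcing: Forcing <- -3 if CO2 >= 0 else 4 no longer applies, and Forcing = -2.
SeaLevel = CO2*Forcing  [with CO2=1, Forcing=-2]  = -2
Without intervention: Forcing = -3 if CO2 >= 0 else 4  [with CO2=1]  = -3; SeaLevel = CO2*Forcing  [with CO2=1, Forcing=-3]  = -3.
Change = -2 − (-3) = 1.

1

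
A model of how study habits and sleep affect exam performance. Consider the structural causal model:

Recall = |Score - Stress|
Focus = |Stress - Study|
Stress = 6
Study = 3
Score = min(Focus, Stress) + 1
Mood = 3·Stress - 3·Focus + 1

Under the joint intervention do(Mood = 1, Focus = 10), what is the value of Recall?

1

The joint intervention fixes Mood = 1, Focus = 10, removing each variable's own equation.
Score = min(Focus, Stress) + 1  [with Focus=10, Stress=6]  = 7
Recall = |Score - Stress|  [with Score=7, Stress=6]  = 1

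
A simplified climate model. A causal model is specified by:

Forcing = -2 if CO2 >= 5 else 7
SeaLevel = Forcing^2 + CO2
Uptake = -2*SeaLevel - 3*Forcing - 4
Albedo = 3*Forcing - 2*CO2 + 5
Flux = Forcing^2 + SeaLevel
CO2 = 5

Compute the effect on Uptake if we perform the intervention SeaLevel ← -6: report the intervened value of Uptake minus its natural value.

Under do(SeaLevel=-6), the mechanism SeaLevel = Forcing^2 + CO2 is discarded; SeaLevel is fixed at -6.
Forcing = -2 if CO2 >= 5 else 7  [with CO2=5]  = -2
Uptake = -2*SeaLevel - 3*Forcing - 4  [with SeaLevel=-6, Forcing=-2]  = 14
Without intervention: Forcing = -2 if CO2 >= 5 else 7  [with CO2=5]  = -2; SeaLevel = Forcing^2 + CO2  [with Forcing=-2, CO2=5]  = 9; Uptake = -2*SeaLevel - 3*Forcing - 4  [with SeaLevel=9, Forcing=-2]  = -16.
Change = 14 − (-16) = 30.

30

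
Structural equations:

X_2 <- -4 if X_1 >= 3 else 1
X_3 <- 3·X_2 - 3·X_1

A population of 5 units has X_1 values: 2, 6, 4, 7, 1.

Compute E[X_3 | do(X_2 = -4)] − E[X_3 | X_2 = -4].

Every unit gets X_2=-4 under the intervention. X_3 values become -18, -30, -24, -33, -15; E[X_3|do(X_2=-4)] = -24.
Conditioning on X_2=-4 selects the 3 unit(s) with X_1 ∈ {6, 4, 7}. Their X_3 values: -30, -24, -33. Mean = -29.
Difference = -24 − (-29) = 5.

5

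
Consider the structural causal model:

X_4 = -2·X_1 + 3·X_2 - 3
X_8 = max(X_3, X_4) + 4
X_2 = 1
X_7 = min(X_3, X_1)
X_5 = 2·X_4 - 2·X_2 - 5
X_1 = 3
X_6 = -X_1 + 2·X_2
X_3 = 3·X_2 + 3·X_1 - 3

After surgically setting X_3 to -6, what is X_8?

-2

The intervention breaks the incoming arrows to X_3: X_3 = 3·X_2 + 3·X_1 - 3 no longer applies, and X_3 = -6.
X_4 = -2·X_1 + 3·X_2 - 3  [with X_1=3, X_2=1]  = -6
X_8 = max(X_3, X_4) + 4  [with X_3=-6, X_4=-6]  = -2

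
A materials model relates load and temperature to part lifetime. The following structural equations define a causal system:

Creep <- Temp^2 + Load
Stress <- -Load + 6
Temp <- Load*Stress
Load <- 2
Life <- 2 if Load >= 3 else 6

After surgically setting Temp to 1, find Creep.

The intervention breaks the incoming arrows to Temp: Temp <- Load*Stress no longer applies, and Temp = 1.
Creep = Temp^2 + Load  [with Temp=1, Load=2]  = 3

3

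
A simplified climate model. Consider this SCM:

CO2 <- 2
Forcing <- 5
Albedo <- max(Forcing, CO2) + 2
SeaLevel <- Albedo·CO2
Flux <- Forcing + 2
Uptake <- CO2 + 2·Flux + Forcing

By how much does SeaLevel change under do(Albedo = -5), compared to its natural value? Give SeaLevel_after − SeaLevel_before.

The intervention breaks the incoming arrows to Albedo: Albedo <- max(Forcing, CO2) + 2 no longer applies, and Albedo = -5.
SeaLevel = Albedo·CO2  [with Albedo=-5, CO2=2]  = -10
Without intervention: Albedo = max(Forcing, CO2) + 2  [with Forcing=5, CO2=2]  = 7; SeaLevel = Albedo·CO2  [with Albedo=7, CO2=2]  = 14.
Change = -10 − 14 = -24.

-24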